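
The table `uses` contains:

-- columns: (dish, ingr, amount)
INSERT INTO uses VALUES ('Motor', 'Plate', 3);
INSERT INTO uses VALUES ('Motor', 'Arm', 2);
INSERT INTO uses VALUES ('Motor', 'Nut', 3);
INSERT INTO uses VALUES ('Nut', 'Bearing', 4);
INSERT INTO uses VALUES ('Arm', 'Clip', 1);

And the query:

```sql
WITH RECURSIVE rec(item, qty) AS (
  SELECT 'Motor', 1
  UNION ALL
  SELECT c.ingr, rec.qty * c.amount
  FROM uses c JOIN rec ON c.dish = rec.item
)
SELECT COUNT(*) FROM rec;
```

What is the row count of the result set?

Base: (Motor, qty=1).
Iteration 1: components of {Motor} -> Arm = 1*2 = 2, Nut = 1*3 = 3, Plate = 1*3 = 3.
Iteration 2: components of {Arm,Nut,Plate} -> Bearing = 3*4 = 12, Clip = 2*1 = 2.
Iteration 3: no further components; recursion stops.
Total rows emitted: 6.

6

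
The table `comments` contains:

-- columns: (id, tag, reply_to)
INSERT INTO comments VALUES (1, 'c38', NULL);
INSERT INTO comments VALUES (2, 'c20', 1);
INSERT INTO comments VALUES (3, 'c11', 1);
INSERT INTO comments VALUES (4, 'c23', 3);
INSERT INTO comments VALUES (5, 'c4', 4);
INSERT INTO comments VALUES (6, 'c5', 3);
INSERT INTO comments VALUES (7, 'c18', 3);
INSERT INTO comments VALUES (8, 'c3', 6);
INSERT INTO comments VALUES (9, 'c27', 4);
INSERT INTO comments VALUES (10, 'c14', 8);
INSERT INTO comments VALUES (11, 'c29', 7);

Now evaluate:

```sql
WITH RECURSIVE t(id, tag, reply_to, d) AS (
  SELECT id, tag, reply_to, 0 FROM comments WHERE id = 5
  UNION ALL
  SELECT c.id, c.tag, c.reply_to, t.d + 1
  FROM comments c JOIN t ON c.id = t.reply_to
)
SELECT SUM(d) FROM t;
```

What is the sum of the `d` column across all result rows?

Base: id=5 (c4), reply_to=4, d 0.
Iteration 1: join on id=4 -> c23 (id 4, reply_to=3, d 1).
Iteration 2: join on id=3 -> c11 (id 3, reply_to=1, d 2).
Iteration 3: join on id=1 -> c38 (id 1, reply_to=NULL, d 3).
Iteration 4: reply_to is NULL; no match; recursion stops.
SUM(d) = 0 + 1 + 2 + 3 = 6.

6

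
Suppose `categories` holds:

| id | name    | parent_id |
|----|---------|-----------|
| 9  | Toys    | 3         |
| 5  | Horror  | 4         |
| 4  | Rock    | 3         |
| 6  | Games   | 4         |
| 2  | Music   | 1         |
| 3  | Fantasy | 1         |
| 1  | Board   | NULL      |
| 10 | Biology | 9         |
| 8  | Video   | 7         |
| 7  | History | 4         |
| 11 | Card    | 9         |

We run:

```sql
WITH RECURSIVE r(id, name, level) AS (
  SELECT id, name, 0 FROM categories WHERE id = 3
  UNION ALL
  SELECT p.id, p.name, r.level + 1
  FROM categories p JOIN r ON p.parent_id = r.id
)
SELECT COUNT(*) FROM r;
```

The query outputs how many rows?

9

Base: id=3 (Fantasy) at level 0.
Iteration 1: rows with parent_id in {3} -> Rock (id 4, level 1), Toys (id 9, level 1).
Iteration 2: rows with parent_id in {4,9} -> Horror (id 5, level 2), Games (id 6, level 2), History (id 7, level 2), Biology (id 10, level 2), Card (id 11, level 2).
Iteration 3: rows with parent_id in {5,6,7,10,11} -> Video (id 8, level 3).
Iteration 4: no rows with parent_id in {8}; recursion stops.
Total rows emitted: 9.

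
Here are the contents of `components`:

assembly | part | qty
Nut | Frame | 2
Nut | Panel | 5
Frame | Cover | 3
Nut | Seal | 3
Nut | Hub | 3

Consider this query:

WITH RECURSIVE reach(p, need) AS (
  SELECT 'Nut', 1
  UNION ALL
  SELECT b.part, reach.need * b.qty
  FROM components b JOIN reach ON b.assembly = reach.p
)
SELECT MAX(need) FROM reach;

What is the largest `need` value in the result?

Base: (Nut, need=1).
Iteration 1: components of {Nut} -> Frame = 1*2 = 2, Hub = 1*3 = 3, Panel = 1*5 = 5, Seal = 1*3 = 3.
Iteration 2: components of {Frame,Hub,Panel,Seal} -> Cover = 2*3 = 6.
Iteration 3: no further components; recursion stops.
need values: 1, 2, 5, 3, 3, 6; the maximum is 6.

6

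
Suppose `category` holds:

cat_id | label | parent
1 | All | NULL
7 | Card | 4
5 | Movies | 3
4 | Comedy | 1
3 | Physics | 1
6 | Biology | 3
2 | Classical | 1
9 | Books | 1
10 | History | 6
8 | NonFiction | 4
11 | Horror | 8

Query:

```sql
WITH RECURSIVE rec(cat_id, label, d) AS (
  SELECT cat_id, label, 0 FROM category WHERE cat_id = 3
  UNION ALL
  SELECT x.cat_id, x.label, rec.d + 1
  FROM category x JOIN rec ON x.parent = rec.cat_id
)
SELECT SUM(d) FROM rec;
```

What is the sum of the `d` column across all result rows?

Base: cat_id=3 (Physics) at d 0.
Iteration 1: rows with parent in {3} -> Movies (id 5, d 1), Biology (id 6, d 1).
Iteration 2: rows with parent in {5,6} -> History (id 10, d 2).
Iteration 3: no rows with parent in {10}; recursion stops.
SUM(d) = 0 + 1 + 1 + 2 = 4.

4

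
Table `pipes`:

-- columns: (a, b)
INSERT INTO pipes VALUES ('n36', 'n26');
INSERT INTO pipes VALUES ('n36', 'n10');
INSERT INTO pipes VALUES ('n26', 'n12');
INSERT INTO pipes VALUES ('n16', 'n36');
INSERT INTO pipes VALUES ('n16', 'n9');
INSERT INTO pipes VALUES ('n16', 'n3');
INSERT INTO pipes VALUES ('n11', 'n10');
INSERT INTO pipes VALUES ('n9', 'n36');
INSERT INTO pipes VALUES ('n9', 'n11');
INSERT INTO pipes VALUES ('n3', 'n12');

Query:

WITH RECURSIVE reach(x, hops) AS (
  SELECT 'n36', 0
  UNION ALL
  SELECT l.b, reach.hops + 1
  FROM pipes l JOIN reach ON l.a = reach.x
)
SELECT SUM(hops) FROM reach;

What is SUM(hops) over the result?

4

Base: (n36, hops=0).
Iteration 1: edges from {n36} -> (n10, hops=1), (n26, hops=1).
Iteration 2: edges from {n10,n26} -> (n12, hops=2).
Iteration 3: no outgoing edges from {n12}; recursion stops.
SUM(hops) = 0 + 1 + 1 + 2 = 4.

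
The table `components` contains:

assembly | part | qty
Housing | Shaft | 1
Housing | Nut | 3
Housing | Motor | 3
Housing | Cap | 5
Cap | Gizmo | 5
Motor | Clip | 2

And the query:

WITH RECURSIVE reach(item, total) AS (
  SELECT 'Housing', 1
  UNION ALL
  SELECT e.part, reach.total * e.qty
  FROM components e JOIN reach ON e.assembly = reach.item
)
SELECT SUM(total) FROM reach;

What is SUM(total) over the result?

44

Base: (Housing, total=1).
Iteration 1: components of {Housing} -> Cap = 1*5 = 5, Motor = 1*3 = 3, Nut = 1*3 = 3, Shaft = 1*1 = 1.
Iteration 2: components of {Cap,Motor,Nut,Shaft} -> Clip = 3*2 = 6, Gizmo = 5*5 = 25.
Iteration 3: no further components; recursion stops.
SUM(total) = 1 + 1 + 3 + 3 + 5 + 6 + 25 = 44.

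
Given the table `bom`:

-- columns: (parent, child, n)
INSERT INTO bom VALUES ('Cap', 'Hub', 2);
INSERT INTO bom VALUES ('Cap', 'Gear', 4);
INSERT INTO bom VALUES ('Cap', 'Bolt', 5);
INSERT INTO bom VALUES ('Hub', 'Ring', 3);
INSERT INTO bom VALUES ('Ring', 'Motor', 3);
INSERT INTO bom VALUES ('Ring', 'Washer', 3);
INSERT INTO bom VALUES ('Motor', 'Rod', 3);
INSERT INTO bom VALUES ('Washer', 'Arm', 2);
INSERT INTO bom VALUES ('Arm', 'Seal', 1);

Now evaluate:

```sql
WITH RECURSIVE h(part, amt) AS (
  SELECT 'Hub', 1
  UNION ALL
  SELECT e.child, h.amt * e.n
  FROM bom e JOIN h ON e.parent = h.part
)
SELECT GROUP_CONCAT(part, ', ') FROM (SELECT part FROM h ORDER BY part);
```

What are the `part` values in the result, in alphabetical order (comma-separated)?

Base: (Hub, amt=1).
Iteration 1: components of {Hub} -> Ring = 1*3 = 3.
Iteration 2: components of {Ring} -> Motor = 3*3 = 9, Washer = 3*3 = 9.
Iteration 3: components of {Motor,Washer} -> Arm = 9*2 = 18, Rod = 9*3 = 27.
Iteration 4: components of {Arm,Rod} -> Seal = 18*1 = 18.
Iteration 5: no further components; recursion stops.

Arm, Hub, Motor, Ring, Rod, Seal, Washer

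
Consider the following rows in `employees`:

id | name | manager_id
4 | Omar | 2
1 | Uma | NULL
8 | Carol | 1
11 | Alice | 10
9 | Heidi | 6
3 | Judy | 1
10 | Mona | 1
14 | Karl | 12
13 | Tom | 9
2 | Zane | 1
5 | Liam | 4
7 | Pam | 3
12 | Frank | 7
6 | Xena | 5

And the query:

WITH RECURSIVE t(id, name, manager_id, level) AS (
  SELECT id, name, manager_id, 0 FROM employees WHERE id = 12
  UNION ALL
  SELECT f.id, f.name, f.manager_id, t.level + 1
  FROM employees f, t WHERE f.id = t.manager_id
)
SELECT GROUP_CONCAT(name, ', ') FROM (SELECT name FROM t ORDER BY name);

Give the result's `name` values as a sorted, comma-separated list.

Frank, Judy, Pam, Uma

Base: id=12 (Frank), manager_id=7, level 0.
Iteration 1: join on id=7 -> Pam (id 7, manager_id=3, level 1).
Iteration 2: join on id=3 -> Judy (id 3, manager_id=1, level 2).
Iteration 3: join on id=1 -> Uma (id 1, manager_id=NULL, level 3).
Iteration 4: manager_id is NULL; no match; recursion stops.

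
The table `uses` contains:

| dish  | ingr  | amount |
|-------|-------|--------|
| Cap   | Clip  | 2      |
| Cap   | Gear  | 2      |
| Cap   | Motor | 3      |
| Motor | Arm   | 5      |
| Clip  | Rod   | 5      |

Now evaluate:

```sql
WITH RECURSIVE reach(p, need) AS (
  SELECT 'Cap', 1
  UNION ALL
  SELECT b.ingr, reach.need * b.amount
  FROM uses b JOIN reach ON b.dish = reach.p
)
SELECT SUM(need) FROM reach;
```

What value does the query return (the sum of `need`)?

33

Base: (Cap, need=1).
Iteration 1: components of {Cap} -> Clip = 1*2 = 2, Gear = 1*2 = 2, Motor = 1*3 = 3.
Iteration 2: components of {Clip,Gear,Motor} -> Arm = 3*5 = 15, Rod = 2*5 = 10.
Iteration 3: no further components; recursion stops.
SUM(need) = 1 + 2 + 2 + 3 + 10 + 15 = 33.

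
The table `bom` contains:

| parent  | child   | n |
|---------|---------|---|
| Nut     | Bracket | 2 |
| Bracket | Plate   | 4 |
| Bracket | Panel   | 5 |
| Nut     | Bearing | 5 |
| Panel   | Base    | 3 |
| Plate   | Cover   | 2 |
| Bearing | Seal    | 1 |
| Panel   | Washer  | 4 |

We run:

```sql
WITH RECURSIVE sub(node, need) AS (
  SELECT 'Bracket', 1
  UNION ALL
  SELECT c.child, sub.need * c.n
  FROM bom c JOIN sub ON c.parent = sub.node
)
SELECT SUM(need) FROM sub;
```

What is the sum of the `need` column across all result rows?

53

Base: (Bracket, need=1).
Iteration 1: components of {Bracket} -> Panel = 1*5 = 5, Plate = 1*4 = 4.
Iteration 2: components of {Panel,Plate} -> Base = 5*3 = 15, Cover = 4*2 = 8, Washer = 5*4 = 20.
Iteration 3: no further components; recursion stops.
SUM(need) = 1 + 4 + 5 + 8 + 15 + 20 = 53.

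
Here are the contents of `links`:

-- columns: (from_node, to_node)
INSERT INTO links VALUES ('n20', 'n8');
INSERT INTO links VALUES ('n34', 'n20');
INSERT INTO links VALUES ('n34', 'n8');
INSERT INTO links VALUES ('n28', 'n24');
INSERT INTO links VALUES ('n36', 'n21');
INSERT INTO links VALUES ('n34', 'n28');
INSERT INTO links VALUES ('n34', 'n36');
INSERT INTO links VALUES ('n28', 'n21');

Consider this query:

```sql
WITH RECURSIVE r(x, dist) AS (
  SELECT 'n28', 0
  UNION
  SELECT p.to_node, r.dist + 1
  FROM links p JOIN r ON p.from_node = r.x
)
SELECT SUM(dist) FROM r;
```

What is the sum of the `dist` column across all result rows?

Base: (n28, dist=0).
Iteration 1: edges from {n28} -> (n21, dist=1), (n24, dist=1).
Iteration 2: no outgoing edges from {n21,n24}; recursion stops.
SUM(dist) = 0 + 1 + 1 = 2.

2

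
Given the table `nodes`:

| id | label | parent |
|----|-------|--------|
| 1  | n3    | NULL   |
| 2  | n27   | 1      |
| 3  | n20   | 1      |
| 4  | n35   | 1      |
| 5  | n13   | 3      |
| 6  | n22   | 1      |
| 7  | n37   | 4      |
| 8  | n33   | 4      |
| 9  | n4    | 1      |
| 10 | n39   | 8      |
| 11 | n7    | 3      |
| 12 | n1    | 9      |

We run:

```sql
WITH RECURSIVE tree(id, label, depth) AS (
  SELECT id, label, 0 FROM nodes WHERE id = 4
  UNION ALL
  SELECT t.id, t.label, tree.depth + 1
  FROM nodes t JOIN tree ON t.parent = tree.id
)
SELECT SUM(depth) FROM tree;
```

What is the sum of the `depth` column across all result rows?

4

Base: id=4 (n35) at depth 0.
Iteration 1: rows with parent in {4} -> n37 (id 7, depth 1), n33 (id 8, depth 1).
Iteration 2: rows with parent in {7,8} -> n39 (id 10, depth 2).
Iteration 3: no rows with parent in {10}; recursion stops.
SUM(depth) = 0 + 1 + 1 + 2 = 4.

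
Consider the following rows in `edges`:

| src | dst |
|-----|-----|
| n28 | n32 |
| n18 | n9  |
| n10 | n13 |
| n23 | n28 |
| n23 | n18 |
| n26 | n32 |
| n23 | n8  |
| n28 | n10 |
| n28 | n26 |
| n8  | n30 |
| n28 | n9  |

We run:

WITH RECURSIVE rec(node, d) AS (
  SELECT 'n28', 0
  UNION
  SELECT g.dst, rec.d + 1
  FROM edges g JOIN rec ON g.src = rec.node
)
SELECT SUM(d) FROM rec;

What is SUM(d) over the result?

8

Base: (n28, d=0).
Iteration 1: edges from {n28} -> (n10, d=1), (n26, d=1), (n32, d=1), (n9, d=1).
Iteration 2: edges from {n10,n26,n32,n9} -> (n13, d=2), (n32, d=2).
Iteration 3: no outgoing edges from {n13,n32}; recursion stops.
SUM(d) = 0 + 1 + 1 + 1 + 1 + 2 + 2 = 8.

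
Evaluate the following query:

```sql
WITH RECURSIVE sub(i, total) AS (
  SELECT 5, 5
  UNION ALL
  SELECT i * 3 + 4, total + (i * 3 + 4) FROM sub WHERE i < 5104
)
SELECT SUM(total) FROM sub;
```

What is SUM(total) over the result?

Base: i=5, total=5.
Iteration 1: 5 < 5104 holds -> i = 5 * 3 + 4 = 19, total = 5 + 19 = 24.
Iteration 2: 19 < 5104 holds -> i = 19 * 3 + 4 = 61, total = 24 + 61 = 85.
Iteration 3: 61 < 5104 holds -> i = 61 * 3 + 4 = 187, total = 85 + 187 = 272.
Iteration 4: 187 < 5104 holds -> i = 187 * 3 + 4 = 565, total = 272 + 565 = 837.
Iteration 5: 565 < 5104 holds -> i = 565 * 3 + 4 = 1699, total = 837 + 1699 = 2536.
Iteration 6: 1699 < 5104 holds -> i = 1699 * 3 + 4 = 5101, total = 2536 + 5101 = 7637.
Iteration 7: 5101 < 5104 holds -> i = 5101 * 3 + 4 = 15307, total = 7637 + 15307 = 22944.
Iteration 8: 15307 < 5104 fails; recursion stops.
SUM(total) = 5 + 24 + 85 + 272 + 837 + 2536 + 7637 + 22944 = 34340.

34340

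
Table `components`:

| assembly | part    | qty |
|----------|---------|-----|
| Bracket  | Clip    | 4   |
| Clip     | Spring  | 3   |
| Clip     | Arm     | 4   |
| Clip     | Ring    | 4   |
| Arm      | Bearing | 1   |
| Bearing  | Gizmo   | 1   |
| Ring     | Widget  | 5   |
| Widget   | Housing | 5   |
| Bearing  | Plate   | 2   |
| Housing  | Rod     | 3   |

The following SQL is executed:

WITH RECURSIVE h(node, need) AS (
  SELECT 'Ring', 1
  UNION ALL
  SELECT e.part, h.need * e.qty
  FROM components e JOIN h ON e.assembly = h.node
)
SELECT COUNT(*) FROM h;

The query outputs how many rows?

Base: (Ring, need=1).
Iteration 1: components of {Ring} -> Widget = 1*5 = 5.
Iteration 2: components of {Widget} -> Housing = 5*5 = 25.
Iteration 3: components of {Housing} -> Rod = 25*3 = 75.
Iteration 4: no further components; recursion stops.
Total rows emitted: 4.

4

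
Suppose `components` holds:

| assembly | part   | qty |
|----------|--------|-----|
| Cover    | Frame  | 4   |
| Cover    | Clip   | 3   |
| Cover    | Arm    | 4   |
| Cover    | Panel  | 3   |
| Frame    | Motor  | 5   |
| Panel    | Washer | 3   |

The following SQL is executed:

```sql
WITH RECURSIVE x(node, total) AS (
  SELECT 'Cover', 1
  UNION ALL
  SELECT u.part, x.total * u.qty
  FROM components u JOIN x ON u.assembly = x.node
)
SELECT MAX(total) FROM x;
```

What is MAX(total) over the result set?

20

Base: (Cover, total=1).
Iteration 1: components of {Cover} -> Arm = 1*4 = 4, Clip = 1*3 = 3, Frame = 1*4 = 4, Panel = 1*3 = 3.
Iteration 2: components of {Arm,Clip,Frame,Panel} -> Motor = 4*5 = 20, Washer = 3*3 = 9.
Iteration 3: no further components; recursion stops.
total values: 1, 4, 3, 4, 3, 20, 9; the maximum is 20.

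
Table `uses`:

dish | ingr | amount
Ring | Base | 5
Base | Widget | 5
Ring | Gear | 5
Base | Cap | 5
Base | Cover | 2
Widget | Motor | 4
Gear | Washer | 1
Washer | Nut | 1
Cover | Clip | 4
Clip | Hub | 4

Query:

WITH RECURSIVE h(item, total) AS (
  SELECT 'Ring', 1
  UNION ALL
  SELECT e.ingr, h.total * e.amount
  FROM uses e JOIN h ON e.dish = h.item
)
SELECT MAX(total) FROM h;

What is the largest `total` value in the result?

Base: (Ring, total=1).
Iteration 1: components of {Ring} -> Base = 1*5 = 5, Gear = 1*5 = 5.
Iteration 2: components of {Base,Gear} -> Cap = 5*5 = 25, Cover = 5*2 = 10, Washer = 5*1 = 5, Widget = 5*5 = 25.
Iteration 3: components of {Cap,Cover,Washer,Widget} -> Clip = 10*4 = 40, Motor = 25*4 = 100, Nut = 5*1 = 5.
Iteration 4: components of {Clip,Motor,Nut} -> Hub = 40*4 = 160.
Iteration 5: no further components; recursion stops.
total values: 1, 5, 5, 25, 25, 10, 5, 100, 40, 5, 160; the maximum is 160.

160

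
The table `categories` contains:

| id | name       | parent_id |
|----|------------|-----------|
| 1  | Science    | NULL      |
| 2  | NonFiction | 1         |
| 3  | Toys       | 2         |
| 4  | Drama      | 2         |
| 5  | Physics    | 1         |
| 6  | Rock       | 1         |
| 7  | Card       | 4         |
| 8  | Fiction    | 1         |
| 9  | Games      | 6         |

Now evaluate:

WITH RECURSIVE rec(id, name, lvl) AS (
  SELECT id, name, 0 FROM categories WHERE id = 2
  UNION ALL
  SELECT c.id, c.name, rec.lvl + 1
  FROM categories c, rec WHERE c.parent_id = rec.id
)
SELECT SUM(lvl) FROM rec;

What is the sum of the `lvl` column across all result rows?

4

Base: id=2 (NonFiction) at lvl 0.
Iteration 1: rows with parent_id in {2} -> Toys (id 3, lvl 1), Drama (id 4, lvl 1).
Iteration 2: rows with parent_id in {3,4} -> Card (id 7, lvl 2).
Iteration 3: no rows with parent_id in {7}; recursion stops.
SUM(lvl) = 0 + 1 + 1 + 2 = 4.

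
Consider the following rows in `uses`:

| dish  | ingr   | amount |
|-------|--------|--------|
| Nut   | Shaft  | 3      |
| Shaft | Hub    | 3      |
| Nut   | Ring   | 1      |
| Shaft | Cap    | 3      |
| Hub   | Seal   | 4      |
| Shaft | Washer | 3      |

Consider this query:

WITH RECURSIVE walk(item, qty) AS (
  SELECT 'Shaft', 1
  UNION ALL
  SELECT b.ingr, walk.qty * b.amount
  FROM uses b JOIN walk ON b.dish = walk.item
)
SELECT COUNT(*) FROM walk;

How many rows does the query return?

Base: (Shaft, qty=1).
Iteration 1: components of {Shaft} -> Cap = 1*3 = 3, Hub = 1*3 = 3, Washer = 1*3 = 3.
Iteration 2: components of {Cap,Hub,Washer} -> Seal = 3*4 = 12.
Iteration 3: no further components; recursion stops.
Total rows emitted: 5.

5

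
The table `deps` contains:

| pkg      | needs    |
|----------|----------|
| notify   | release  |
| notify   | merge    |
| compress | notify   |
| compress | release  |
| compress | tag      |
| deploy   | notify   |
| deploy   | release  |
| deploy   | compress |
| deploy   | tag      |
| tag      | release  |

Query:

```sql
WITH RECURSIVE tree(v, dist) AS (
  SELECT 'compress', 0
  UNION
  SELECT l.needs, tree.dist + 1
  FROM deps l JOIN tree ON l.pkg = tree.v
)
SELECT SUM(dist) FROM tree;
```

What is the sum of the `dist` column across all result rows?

Base: (compress, dist=0).
Iteration 1: edges from {compress} -> (notify, dist=1), (release, dist=1), (tag, dist=1).
Iteration 2: edges from {notify,release,tag} -> (merge, dist=2), (release, dist=2). [UNION drops 1 duplicate row(s)]
Iteration 3: no outgoing edges from {merge,release}; recursion stops.
SUM(dist) = 0 + 1 + 1 + 1 + 2 + 2 = 7.

7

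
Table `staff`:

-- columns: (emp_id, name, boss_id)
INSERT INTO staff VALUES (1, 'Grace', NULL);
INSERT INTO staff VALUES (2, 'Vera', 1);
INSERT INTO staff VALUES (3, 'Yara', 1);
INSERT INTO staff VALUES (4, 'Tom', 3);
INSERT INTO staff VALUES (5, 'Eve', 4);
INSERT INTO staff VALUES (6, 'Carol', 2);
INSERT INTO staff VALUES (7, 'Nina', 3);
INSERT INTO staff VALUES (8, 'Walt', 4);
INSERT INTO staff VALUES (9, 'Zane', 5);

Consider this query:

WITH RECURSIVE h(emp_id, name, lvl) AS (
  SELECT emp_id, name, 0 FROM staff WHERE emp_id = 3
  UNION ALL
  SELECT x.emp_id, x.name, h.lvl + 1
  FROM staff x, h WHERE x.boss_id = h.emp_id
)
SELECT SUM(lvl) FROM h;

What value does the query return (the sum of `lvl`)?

Base: emp_id=3 (Yara) at lvl 0.
Iteration 1: rows with boss_id in {3} -> Tom (id 4, lvl 1), Nina (id 7, lvl 1).
Iteration 2: rows with boss_id in {4,7} -> Eve (id 5, lvl 2), Walt (id 8, lvl 2).
Iteration 3: rows with boss_id in {5,8} -> Zane (id 9, lvl 3).
Iteration 4: no rows with boss_id in {9}; recursion stops.
SUM(lvl) = 0 + 1 + 1 + 2 + 2 + 3 = 9.

9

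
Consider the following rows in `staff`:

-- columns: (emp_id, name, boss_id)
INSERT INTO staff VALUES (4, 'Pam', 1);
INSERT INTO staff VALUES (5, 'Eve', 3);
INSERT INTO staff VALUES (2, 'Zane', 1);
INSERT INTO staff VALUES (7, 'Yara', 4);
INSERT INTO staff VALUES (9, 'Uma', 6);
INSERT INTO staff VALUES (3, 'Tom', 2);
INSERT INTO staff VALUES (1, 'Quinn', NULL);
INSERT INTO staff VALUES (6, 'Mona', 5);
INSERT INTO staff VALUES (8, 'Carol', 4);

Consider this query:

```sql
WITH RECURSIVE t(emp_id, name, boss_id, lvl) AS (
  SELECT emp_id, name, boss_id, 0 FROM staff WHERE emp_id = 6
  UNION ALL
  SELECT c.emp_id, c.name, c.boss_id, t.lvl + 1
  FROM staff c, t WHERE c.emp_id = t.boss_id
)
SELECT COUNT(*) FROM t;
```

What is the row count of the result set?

Base: emp_id=6 (Mona), boss_id=5, lvl 0.
Iteration 1: join on emp_id=5 -> Eve (id 5, boss_id=3, lvl 1).
Iteration 2: join on emp_id=3 -> Tom (id 3, boss_id=2, lvl 2).
Iteration 3: join on emp_id=2 -> Zane (id 2, boss_id=1, lvl 3).
Iteration 4: join on emp_id=1 -> Quinn (id 1, boss_id=NULL, lvl 4).
Iteration 5: boss_id is NULL; no match; recursion stops.
Total rows emitted: 5.

5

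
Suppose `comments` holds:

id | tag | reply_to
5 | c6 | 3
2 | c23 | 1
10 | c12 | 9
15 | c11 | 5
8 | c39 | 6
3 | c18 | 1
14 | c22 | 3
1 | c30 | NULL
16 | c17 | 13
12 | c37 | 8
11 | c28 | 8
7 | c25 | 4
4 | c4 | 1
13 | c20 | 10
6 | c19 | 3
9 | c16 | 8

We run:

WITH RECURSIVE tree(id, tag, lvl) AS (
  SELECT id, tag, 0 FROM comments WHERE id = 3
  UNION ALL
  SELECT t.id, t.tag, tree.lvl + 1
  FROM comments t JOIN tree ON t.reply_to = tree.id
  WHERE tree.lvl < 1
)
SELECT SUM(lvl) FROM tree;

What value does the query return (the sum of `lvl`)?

Base: id=3 (c18) at lvl 0.
Iteration 1: rows with reply_to in {3} -> c6 (id 5, lvl 1), c19 (id 6, lvl 1), c22 (id 14, lvl 1).
Iteration 2: lvl < 1 fails for all current rows; recursion stops.
SUM(lvl) = 0 + 1 + 1 + 1 = 3.

3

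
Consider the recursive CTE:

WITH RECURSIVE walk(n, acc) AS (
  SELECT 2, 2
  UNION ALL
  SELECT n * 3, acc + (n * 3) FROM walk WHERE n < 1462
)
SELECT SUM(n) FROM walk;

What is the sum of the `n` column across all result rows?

6560

Base: n=2, acc=2.
Iteration 1: 2 < 1462 holds -> n = 2 * 3 = 6, acc = 2 + 6 = 8.
Iteration 2: 6 < 1462 holds -> n = 6 * 3 = 18, acc = 8 + 18 = 26.
Iteration 3: 18 < 1462 holds -> n = 18 * 3 = 54, acc = 26 + 54 = 80.
Iteration 4: 54 < 1462 holds -> n = 54 * 3 = 162, acc = 80 + 162 = 242.
Iteration 5: 162 < 1462 holds -> n = 162 * 3 = 486, acc = 242 + 486 = 728.
Iteration 6: 486 < 1462 holds -> n = 486 * 3 = 1458, acc = 728 + 1458 = 2186.
Iteration 7: 1458 < 1462 holds -> n = 1458 * 3 = 4374, acc = 2186 + 4374 = 6560.
Iteration 8: 4374 < 1462 fails; recursion stops.
SUM(n) = 2 + 6 + 18 + 54 + 162 + 486 + 1458 + 4374 = 6560.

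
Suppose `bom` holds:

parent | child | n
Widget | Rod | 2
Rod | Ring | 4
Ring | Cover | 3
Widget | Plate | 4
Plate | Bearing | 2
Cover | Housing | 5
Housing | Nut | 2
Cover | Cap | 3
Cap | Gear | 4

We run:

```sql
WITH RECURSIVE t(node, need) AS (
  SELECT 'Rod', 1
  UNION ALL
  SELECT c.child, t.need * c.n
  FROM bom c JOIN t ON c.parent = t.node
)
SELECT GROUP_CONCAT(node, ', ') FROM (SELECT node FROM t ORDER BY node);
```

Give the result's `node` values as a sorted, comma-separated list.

Base: (Rod, need=1).
Iteration 1: components of {Rod} -> Ring = 1*4 = 4.
Iteration 2: components of {Ring} -> Cover = 4*3 = 12.
Iteration 3: components of {Cover} -> Cap = 12*3 = 36, Housing = 12*5 = 60.
Iteration 4: components of {Cap,Housing} -> Gear = 36*4 = 144, Nut = 60*2 = 120.
Iteration 5: no further components; recursion stops.

Cap, Cover, Gear, Housing, Nut, Ring, Rod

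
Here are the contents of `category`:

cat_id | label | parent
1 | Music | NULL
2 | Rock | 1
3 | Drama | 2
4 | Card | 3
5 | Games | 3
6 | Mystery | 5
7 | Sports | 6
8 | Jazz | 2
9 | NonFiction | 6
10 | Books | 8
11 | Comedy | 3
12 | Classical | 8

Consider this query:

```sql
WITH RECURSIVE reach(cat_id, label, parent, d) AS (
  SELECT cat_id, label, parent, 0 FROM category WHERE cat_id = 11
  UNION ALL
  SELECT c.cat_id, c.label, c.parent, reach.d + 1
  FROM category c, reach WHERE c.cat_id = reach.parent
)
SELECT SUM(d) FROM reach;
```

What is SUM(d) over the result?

6

Base: cat_id=11 (Comedy), parent=3, d 0.
Iteration 1: join on cat_id=3 -> Drama (id 3, parent=2, d 1).
Iteration 2: join on cat_id=2 -> Rock (id 2, parent=1, d 2).
Iteration 3: join on cat_id=1 -> Music (id 1, parent=NULL, d 3).
Iteration 4: parent is NULL; no match; recursion stops.
SUM(d) = 0 + 1 + 2 + 3 = 6.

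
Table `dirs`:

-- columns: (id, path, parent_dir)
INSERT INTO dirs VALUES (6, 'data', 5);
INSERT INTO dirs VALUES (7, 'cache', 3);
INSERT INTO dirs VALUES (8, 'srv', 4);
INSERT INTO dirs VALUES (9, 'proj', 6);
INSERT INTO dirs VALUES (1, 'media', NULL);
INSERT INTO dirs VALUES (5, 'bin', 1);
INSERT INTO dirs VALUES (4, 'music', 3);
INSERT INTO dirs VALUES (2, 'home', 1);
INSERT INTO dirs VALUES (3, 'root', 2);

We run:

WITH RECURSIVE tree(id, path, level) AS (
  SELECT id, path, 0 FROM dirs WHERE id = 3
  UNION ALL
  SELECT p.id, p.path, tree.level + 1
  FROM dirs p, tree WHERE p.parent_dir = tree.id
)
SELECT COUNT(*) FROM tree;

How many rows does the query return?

4

Base: id=3 (root) at level 0.
Iteration 1: rows with parent_dir in {3} -> music (id 4, level 1), cache (id 7, level 1).
Iteration 2: rows with parent_dir in {4,7} -> srv (id 8, level 2).
Iteration 3: no rows with parent_dir in {8}; recursion stops.
Total rows emitted: 4.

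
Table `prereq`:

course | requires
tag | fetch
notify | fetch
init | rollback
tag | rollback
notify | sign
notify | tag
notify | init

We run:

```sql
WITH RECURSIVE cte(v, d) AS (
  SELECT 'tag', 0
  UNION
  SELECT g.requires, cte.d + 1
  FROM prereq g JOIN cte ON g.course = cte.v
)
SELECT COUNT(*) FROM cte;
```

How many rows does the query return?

3

Base: (tag, d=0).
Iteration 1: edges from {tag} -> (fetch, d=1), (rollback, d=1).
Iteration 2: no outgoing edges from {fetch,rollback}; recursion stops.
Total rows emitted: 3.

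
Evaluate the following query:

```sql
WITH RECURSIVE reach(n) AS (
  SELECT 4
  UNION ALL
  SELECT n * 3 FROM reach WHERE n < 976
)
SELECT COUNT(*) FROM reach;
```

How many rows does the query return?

7

Base: n=4.
Iteration 1: 4 < 976 holds -> n = 4 * 3 = 12.
Iteration 2: 12 < 976 holds -> n = 12 * 3 = 36.
Iteration 3: 36 < 976 holds -> n = 36 * 3 = 108.
Iteration 4: 108 < 976 holds -> n = 108 * 3 = 324.
Iteration 5: 324 < 976 holds -> n = 324 * 3 = 972.
Iteration 6: 972 < 976 holds -> n = 972 * 3 = 2916.
Iteration 7: 2916 < 976 fails; recursion stops.
Total rows emitted: 7.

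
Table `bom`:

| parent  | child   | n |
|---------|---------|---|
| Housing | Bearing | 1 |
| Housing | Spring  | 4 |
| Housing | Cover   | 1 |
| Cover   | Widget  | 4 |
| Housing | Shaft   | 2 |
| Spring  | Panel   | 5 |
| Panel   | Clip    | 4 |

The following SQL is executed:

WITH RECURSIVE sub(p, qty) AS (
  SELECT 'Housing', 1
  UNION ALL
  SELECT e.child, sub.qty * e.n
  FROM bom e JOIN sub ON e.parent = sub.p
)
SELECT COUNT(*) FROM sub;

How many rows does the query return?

Base: (Housing, qty=1).
Iteration 1: components of {Housing} -> Bearing = 1*1 = 1, Cover = 1*1 = 1, Shaft = 1*2 = 2, Spring = 1*4 = 4.
Iteration 2: components of {Bearing,Cover,Shaft,Spring} -> Panel = 4*5 = 20, Widget = 1*4 = 4.
Iteration 3: components of {Panel,Widget} -> Clip = 20*4 = 80.
Iteration 4: no further components; recursion stops.
Total rows emitted: 8.

8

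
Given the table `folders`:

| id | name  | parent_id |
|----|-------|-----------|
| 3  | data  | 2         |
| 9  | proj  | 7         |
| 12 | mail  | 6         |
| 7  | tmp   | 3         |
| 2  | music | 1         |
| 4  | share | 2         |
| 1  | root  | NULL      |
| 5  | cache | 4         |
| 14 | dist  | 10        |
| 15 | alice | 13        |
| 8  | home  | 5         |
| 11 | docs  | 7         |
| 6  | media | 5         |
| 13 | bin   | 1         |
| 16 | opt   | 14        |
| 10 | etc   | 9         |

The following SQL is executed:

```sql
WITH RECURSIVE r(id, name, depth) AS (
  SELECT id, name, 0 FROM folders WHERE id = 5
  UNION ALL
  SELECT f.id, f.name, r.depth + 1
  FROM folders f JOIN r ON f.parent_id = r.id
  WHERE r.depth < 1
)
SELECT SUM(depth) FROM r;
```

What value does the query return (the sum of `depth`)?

2

Base: id=5 (cache) at depth 0.
Iteration 1: rows with parent_id in {5} -> media (id 6, depth 1), home (id 8, depth 1).
Iteration 2: depth < 1 fails for all current rows; recursion stops.
SUM(depth) = 0 + 1 + 1 = 2.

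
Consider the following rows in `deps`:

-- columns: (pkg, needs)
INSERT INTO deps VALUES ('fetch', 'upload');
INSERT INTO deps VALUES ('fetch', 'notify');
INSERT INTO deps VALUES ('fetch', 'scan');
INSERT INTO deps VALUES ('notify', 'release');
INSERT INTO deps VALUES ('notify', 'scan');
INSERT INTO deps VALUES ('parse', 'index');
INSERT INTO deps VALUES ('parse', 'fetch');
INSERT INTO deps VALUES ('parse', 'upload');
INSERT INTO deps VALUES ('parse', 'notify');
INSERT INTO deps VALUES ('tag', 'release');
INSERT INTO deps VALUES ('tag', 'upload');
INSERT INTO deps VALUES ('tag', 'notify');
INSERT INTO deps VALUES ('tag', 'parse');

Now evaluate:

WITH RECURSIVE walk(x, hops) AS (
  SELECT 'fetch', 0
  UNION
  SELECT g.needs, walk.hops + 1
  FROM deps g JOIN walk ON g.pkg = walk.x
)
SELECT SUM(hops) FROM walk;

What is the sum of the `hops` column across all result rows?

7

Base: (fetch, hops=0).
Iteration 1: edges from {fetch} -> (notify, hops=1), (scan, hops=1), (upload, hops=1).
Iteration 2: edges from {notify,scan,upload} -> (release, hops=2), (scan, hops=2).
Iteration 3: no outgoing edges from {release,scan}; recursion stops.
SUM(hops) = 0 + 1 + 1 + 1 + 2 + 2 = 7.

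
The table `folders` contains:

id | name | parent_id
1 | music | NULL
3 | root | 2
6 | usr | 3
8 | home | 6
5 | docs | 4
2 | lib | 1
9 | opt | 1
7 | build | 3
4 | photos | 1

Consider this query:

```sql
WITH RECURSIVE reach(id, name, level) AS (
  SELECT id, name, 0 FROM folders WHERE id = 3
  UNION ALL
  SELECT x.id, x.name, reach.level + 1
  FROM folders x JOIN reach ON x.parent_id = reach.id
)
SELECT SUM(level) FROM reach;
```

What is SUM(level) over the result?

4

Base: id=3 (root) at level 0.
Iteration 1: rows with parent_id in {3} -> usr (id 6, level 1), build (id 7, level 1).
Iteration 2: rows with parent_id in {6,7} -> home (id 8, level 2).
Iteration 3: no rows with parent_id in {8}; recursion stops.
SUM(level) = 0 + 1 + 1 + 2 = 4.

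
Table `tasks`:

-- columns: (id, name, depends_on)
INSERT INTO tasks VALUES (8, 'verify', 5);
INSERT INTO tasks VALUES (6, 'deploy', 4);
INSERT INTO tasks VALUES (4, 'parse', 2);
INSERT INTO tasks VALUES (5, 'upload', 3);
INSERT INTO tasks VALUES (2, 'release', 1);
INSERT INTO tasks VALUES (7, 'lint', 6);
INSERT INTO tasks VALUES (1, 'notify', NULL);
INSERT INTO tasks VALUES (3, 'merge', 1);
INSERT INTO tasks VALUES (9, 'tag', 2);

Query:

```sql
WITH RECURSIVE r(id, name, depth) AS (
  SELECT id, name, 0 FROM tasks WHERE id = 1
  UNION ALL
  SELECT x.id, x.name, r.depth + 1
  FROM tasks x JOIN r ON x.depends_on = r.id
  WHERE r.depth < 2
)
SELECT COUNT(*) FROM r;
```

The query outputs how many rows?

Base: id=1 (notify) at depth 0.
Iteration 1: rows with depends_on in {1} -> release (id 2, depth 1), merge (id 3, depth 1).
Iteration 2: rows with depends_on in {2,3} -> parse (id 4, depth 2), upload (id 5, depth 2), tag (id 9, depth 2).
Iteration 3: depth < 2 fails for all current rows; recursion stops.
Total rows emitted: 6.

6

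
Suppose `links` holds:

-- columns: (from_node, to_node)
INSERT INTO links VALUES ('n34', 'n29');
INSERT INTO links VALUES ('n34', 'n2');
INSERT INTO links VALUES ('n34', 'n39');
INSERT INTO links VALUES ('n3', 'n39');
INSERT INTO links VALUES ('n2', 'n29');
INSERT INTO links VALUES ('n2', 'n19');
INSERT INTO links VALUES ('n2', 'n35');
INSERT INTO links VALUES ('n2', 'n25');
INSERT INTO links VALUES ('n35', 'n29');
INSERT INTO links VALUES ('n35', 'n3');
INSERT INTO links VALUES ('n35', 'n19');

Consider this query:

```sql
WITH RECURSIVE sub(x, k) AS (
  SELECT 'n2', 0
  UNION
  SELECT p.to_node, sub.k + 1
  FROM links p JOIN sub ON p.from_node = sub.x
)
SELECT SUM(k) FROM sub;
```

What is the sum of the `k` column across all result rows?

Base: (n2, k=0).
Iteration 1: edges from {n2} -> (n19, k=1), (n25, k=1), (n29, k=1), (n35, k=1).
Iteration 2: edges from {n19,n25,n29,n35} -> (n19, k=2), (n29, k=2), (n3, k=2).
Iteration 3: edges from {n19,n29,n3} -> (n39, k=3).
Iteration 4: no outgoing edges from {n39}; recursion stops.
SUM(k) = 0 + 1 + 1 + 1 + 1 + 2 + 2 + 2 + 3 = 13.

13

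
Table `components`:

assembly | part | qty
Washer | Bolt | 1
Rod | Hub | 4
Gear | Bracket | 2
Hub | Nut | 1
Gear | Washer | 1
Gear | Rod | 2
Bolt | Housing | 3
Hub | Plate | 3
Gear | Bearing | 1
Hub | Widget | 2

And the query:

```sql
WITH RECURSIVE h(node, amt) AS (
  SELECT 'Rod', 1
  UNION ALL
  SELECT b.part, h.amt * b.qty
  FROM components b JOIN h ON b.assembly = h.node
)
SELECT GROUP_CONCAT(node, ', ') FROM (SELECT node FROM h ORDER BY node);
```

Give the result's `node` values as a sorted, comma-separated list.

Base: (Rod, amt=1).
Iteration 1: components of {Rod} -> Hub = 1*4 = 4.
Iteration 2: components of {Hub} -> Nut = 4*1 = 4, Plate = 4*3 = 12, Widget = 4*2 = 8.
Iteration 3: no further components; recursion stops.

Hub, Nut, Plate, Rod, Widget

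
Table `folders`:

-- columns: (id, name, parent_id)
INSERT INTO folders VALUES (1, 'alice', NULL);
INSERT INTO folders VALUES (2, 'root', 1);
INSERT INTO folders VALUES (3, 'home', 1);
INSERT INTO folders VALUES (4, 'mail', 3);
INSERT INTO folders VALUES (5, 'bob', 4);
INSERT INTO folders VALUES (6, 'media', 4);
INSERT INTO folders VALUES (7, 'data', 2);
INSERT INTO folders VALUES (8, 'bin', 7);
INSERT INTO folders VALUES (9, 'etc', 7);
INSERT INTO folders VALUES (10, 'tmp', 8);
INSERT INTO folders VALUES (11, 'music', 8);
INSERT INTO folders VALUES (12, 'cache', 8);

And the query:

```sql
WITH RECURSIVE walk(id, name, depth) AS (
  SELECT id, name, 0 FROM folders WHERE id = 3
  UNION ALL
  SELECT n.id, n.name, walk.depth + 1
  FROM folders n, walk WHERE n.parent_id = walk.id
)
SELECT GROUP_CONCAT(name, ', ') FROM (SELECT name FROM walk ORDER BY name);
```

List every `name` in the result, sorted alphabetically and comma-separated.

Base: id=3 (home) at depth 0.
Iteration 1: rows with parent_id in {3} -> mail (id 4, depth 1).
Iteration 2: rows with parent_id in {4} -> bob (id 5, depth 2), media (id 6, depth 2).
Iteration 3: no rows with parent_id in {5,6}; recursion stops.

bob, home, mail, media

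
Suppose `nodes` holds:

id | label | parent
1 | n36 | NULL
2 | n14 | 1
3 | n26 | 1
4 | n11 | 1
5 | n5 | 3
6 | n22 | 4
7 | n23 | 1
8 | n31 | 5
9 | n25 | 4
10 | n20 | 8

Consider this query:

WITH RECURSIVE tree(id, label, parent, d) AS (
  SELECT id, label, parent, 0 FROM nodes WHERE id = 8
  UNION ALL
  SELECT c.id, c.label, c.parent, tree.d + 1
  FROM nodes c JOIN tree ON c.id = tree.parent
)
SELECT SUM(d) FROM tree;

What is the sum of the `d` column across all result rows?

6

Base: id=8 (n31), parent=5, d 0.
Iteration 1: join on id=5 -> n5 (id 5, parent=3, d 1).
Iteration 2: join on id=3 -> n26 (id 3, parent=1, d 2).
Iteration 3: join on id=1 -> n36 (id 1, parent=NULL, d 3).
Iteration 4: parent is NULL; no match; recursion stops.
SUM(d) = 0 + 1 + 2 + 3 = 6.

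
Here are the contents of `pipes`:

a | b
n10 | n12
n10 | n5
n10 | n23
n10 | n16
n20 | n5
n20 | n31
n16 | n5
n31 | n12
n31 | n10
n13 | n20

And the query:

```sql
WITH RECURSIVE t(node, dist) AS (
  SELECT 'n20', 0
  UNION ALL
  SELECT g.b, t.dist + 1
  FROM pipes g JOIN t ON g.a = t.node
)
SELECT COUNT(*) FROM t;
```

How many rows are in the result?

10

Base: (n20, dist=0).
Iteration 1: edges from {n20} -> (n31, dist=1), (n5, dist=1).
Iteration 2: edges from {n31,n5} -> (n10, dist=2), (n12, dist=2).
Iteration 3: edges from {n10,n12} -> (n12, dist=3), (n16, dist=3), (n23, dist=3), (n5, dist=3).
Iteration 4: edges from {n12,n16,n23,n5} -> (n5, dist=4).
Iteration 5: no outgoing edges from {n5}; recursion stops.
Total rows emitted: 10.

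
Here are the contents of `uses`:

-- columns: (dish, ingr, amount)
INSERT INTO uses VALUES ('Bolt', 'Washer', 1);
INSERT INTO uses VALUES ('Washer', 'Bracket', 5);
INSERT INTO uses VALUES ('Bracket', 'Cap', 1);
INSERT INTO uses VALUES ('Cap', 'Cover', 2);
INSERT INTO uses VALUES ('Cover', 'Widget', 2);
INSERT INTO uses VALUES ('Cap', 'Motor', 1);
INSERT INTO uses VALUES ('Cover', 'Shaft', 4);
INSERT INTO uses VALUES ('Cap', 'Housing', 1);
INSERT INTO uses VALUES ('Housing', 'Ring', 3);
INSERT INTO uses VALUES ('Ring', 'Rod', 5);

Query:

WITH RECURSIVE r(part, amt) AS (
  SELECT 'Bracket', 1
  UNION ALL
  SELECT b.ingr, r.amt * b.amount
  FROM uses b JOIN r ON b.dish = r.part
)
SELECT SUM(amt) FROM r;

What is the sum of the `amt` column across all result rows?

36

Base: (Bracket, amt=1).
Iteration 1: components of {Bracket} -> Cap = 1*1 = 1.
Iteration 2: components of {Cap} -> Cover = 1*2 = 2, Housing = 1*1 = 1, Motor = 1*1 = 1.
Iteration 3: components of {Cover,Housing,Motor} -> Ring = 1*3 = 3, Shaft = 2*4 = 8, Widget = 2*2 = 4.
Iteration 4: components of {Ring,Shaft,Widget} -> Rod = 3*5 = 15.
Iteration 5: no further components; recursion stops.
SUM(amt) = 1 + 1 + 2 + 1 + 1 + 4 + 8 + 3 + 15 = 36.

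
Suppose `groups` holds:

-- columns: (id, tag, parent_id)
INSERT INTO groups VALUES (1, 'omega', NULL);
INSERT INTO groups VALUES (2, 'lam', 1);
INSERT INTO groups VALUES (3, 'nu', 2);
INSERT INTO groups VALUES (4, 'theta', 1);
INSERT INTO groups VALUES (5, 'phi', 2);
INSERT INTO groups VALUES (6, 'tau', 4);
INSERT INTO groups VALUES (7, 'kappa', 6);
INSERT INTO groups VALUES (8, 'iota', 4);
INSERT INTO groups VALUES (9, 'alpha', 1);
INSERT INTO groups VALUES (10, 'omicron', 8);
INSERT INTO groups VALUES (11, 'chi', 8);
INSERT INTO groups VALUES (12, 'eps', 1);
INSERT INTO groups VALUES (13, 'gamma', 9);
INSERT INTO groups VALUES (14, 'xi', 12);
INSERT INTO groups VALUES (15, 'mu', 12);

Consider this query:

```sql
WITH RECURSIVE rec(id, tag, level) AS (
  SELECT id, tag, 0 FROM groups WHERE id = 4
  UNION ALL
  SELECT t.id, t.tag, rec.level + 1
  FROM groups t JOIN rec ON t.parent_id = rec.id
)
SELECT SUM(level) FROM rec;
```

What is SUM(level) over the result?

Base: id=4 (theta) at level 0.
Iteration 1: rows with parent_id in {4} -> tau (id 6, level 1), iota (id 8, level 1).
Iteration 2: rows with parent_id in {6,8} -> kappa (id 7, level 2), omicron (id 10, level 2), chi (id 11, level 2).
Iteration 3: no rows with parent_id in {7,10,11}; recursion stops.
SUM(level) = 0 + 1 + 1 + 2 + 2 + 2 = 8.

8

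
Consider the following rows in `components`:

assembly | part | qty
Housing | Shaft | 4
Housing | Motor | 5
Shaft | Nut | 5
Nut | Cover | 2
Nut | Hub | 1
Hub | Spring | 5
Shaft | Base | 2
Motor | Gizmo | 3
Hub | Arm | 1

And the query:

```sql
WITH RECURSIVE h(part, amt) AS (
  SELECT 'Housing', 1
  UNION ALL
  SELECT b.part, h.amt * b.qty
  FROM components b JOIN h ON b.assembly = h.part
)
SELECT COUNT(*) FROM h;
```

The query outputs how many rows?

Base: (Housing, amt=1).
Iteration 1: components of {Housing} -> Motor = 1*5 = 5, Shaft = 1*4 = 4.
Iteration 2: components of {Motor,Shaft} -> Base = 4*2 = 8, Gizmo = 5*3 = 15, Nut = 4*5 = 20.
Iteration 3: components of {Base,Gizmo,Nut} -> Cover = 20*2 = 40, Hub = 20*1 = 20.
Iteration 4: components of {Cover,Hub} -> Arm = 20*1 = 20, Spring = 20*5 = 100.
Iteration 5: no further components; recursion stops.
Total rows emitted: 10.

10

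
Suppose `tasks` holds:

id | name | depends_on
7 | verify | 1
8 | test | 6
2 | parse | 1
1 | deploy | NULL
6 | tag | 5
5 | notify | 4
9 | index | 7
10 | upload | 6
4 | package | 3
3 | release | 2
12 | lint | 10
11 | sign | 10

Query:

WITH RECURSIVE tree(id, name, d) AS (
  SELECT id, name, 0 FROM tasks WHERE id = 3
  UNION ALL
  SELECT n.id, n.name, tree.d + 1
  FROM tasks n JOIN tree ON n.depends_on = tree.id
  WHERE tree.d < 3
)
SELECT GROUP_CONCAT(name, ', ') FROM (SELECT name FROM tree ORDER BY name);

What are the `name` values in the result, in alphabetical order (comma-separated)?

notify, package, release, tag

Base: id=3 (release) at d 0.
Iteration 1: rows with depends_on in {3} -> package (id 4, d 1).
Iteration 2: rows with depends_on in {4} -> notify (id 5, d 2).
Iteration 3: rows with depends_on in {5} -> tag (id 6, d 3).
Iteration 4: d < 3 fails for all current rows; recursion stops.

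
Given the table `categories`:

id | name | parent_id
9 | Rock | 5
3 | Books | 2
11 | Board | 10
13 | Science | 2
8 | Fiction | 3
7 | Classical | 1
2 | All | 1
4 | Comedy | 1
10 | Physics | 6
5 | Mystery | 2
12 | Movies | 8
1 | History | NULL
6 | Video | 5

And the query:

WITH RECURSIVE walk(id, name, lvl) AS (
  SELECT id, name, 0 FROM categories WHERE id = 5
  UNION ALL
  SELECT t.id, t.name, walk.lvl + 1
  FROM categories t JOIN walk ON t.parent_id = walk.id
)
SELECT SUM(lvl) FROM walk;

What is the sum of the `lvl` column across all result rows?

7

Base: id=5 (Mystery) at lvl 0.
Iteration 1: rows with parent_id in {5} -> Video (id 6, lvl 1), Rock (id 9, lvl 1).
Iteration 2: rows with parent_id in {6,9} -> Physics (id 10, lvl 2).
Iteration 3: rows with parent_id in {10} -> Board (id 11, lvl 3).
Iteration 4: no rows with parent_id in {11}; recursion stops.
SUM(lvl) = 0 + 1 + 1 + 2 + 3 = 7.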